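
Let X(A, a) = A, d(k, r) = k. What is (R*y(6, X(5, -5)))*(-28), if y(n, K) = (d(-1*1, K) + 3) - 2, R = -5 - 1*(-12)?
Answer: 0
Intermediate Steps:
R = 7 (R = -5 + 12 = 7)
y(n, K) = 0 (y(n, K) = (-1*1 + 3) - 2 = (-1 + 3) - 2 = 2 - 2 = 0)
(R*y(6, X(5, -5)))*(-28) = (7*0)*(-28) = 0*(-28) = 0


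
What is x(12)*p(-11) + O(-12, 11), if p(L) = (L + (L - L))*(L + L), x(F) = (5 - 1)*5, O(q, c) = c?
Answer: 4851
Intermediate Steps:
x(F) = 20 (x(F) = 4*5 = 20)
p(L) = 2*L**2 (p(L) = (L + 0)*(2*L) = L*(2*L) = 2*L**2)
x(12)*p(-11) + O(-12, 11) = 20*(2*(-11)**2) + 11 = 20*(2*121) + 11 = 20*242 + 11 = 4840 + 11 = 4851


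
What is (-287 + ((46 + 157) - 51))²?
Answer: 18225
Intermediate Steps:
(-287 + ((46 + 157) - 51))² = (-287 + (203 - 51))² = (-287 + 152)² = (-135)² = 18225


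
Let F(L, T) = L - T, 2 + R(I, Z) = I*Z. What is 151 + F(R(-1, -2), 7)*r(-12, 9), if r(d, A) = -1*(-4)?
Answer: 123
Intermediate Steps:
r(d, A) = 4
R(I, Z) = -2 + I*Z
151 + F(R(-1, -2), 7)*r(-12, 9) = 151 + ((-2 - 1*(-2)) - 1*7)*4 = 151 + ((-2 + 2) - 7)*4 = 151 + (0 - 7)*4 = 151 - 7*4 = 151 - 28 = 123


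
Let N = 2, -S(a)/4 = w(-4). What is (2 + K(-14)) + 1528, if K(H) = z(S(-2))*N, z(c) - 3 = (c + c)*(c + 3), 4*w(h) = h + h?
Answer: 1888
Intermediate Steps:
w(h) = h/2 (w(h) = (h + h)/4 = (2*h)/4 = h/2)
S(a) = 8 (S(a) = -2*(-4) = -4*(-2) = 8)
z(c) = 3 + 2*c*(3 + c) (z(c) = 3 + (c + c)*(c + 3) = 3 + (2*c)*(3 + c) = 3 + 2*c*(3 + c))
K(H) = 358 (K(H) = (3 + 2*8² + 6*8)*2 = (3 + 2*64 + 48)*2 = (3 + 128 + 48)*2 = 179*2 = 358)
(2 + K(-14)) + 1528 = (2 + 358) + 1528 = 360 + 1528 = 1888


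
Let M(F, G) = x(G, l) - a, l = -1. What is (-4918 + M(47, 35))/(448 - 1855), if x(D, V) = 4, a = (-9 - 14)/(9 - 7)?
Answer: 9805/2814 ≈ 3.4844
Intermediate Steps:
a = -23/2 ≈ -11.500
M(F, G) = 31/2 (M(F, G) = 4 - 1*(-23/2) = 4 + 23/2 = 31/2)
(-4918 + M(47, 35))/(448 - 1855) = (-4918 + 31/2)/(448 - 1855) = -9805/2/(-1407) = -9805/2*(-1/1407) = 9805/2814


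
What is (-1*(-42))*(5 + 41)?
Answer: 1932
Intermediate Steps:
(-1*(-42))*(5 + 41) = 42*46 = 1932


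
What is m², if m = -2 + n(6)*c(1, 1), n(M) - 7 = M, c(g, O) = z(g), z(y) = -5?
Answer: 4489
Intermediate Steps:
c(g, O) = -5
n(M) = 7 + M
m = -67 (m = -2 + (7 + 6)*(-5) = -2 + 13*(-5) = -2 - 65 = -67)
m² = (-67)² = 4489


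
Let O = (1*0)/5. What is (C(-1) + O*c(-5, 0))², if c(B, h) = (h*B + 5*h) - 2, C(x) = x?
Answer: 1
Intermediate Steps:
c(B, h) = -2 + 5*h + B*h (c(B, h) = (B*h + 5*h) - 2 = (5*h + B*h) - 2 = -2 + 5*h + B*h)
O = 0 (O = 0*(⅕) = 0)
(C(-1) + O*c(-5, 0))² = (-1 + 0*(-2 + 5*0 - 5*0))² = (-1 + 0*(-2 + 0 + 0))² = (-1 + 0*(-2))² = (-1 + 0)² = (-1)² = 1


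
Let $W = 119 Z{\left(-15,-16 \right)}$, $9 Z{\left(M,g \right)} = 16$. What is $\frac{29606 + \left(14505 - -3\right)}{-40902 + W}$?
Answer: $- \frac{198513}{183107} \approx -1.0841$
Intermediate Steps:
$Z{\left(M,g \right)} = \frac{16}{9}$ ($Z{\left(M,g \right)} = \frac{1}{9} \cdot 16 = \frac{16}{9}$)
$W = \frac{1904}{9}$ ($W = 119 \cdot \frac{16}{9} = \frac{1904}{9} \approx 211.56$)
$\frac{29606 + \left(14505 - -3\right)}{-40902 + W} = \frac{29606 + \left(14505 - -3\right)}{-40902 + \frac{1904}{9}} = \frac{29606 + \left(14505 + 3\right)}{- \frac{366214}{9}} = \left(29606 + 14508\right) \left(- \frac{9}{366214}\right) = 44114 \left(- \frac{9}{366214}\right) = - \frac{198513}{183107}$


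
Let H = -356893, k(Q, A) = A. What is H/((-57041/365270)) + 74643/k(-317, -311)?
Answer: 40538419488847/17739751 ≈ 2.2852e+6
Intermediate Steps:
H/((-57041/365270)) + 74643/k(-317, -311) = -356893/((-57041/365270)) + 74643/(-311) = -356893/((-57041*1/365270)) + 74643*(-1/311) = -356893/(-57041/365270) - 74643/311 = -356893*(-365270/57041) - 74643/311 = 130362306110/57041 - 74643/311 = 40538419488847/17739751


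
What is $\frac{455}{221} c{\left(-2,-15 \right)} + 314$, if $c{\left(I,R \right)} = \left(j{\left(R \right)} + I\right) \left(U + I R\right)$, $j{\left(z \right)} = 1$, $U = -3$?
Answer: $\frac{4393}{17} \approx 258.41$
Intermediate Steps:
$c{\left(I,R \right)} = \left(1 + I\right) \left(-3 + I R\right)$
$\frac{455}{221} c{\left(-2,-15 \right)} + 314 = \frac{455}{221} \left(-3 - -6 - -30 - 15 \left(-2\right)^{2}\right) + 314 = 455 \cdot \frac{1}{221} \left(-3 + 6 + 30 - 60\right) + 314 = \frac{35 \left(-3 + 6 + 30 - 60\right)}{17} + 314 = \frac{35}{17} \left(-27\right) + 314 = - \frac{945}{17} + 314 = \frac{4393}{17}$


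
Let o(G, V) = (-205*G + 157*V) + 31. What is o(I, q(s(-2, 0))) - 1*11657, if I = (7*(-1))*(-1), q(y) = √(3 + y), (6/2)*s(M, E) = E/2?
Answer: -13061 + 157*√3 ≈ -12789.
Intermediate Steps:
s(M, E) = E/6 (s(M, E) = (E/2)/3 = E/6)
I = 7 (I = -7*(-1) = 7)
o(G, V) = 31 - 205*G + 157*V
o(I, q(s(-2, 0))) - 1*11657 = (31 - 205*7 + 157*√(3 + (⅙)*0)) - 1*11657 = (31 - 1435 + 157*√(3 + 0)) - 11657 = (31 - 1435 + 157*√3) - 11657 = (-1404 + 157*√3) - 11657 = -13061 + 157*√3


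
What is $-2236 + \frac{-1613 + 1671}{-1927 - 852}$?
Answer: $- \frac{6213902}{2779} \approx -2236.0$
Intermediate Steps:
$-2236 + \frac{-1613 + 1671}{-1927 - 852} = -2236 + \frac{58}{-2779} = -2236 + 58 \left(- \frac{1}{2779}\right) = -2236 - \frac{58}{2779} = - \frac{6213902}{2779}$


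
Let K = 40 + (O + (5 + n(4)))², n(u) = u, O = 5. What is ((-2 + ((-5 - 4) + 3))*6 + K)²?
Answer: 35344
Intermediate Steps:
K = 236 (K = 40 + (5 + (5 + 4))² = 40 + (5 + 9)² = 40 + 14² = 40 + 196 = 236)
((-2 + ((-5 - 4) + 3))*6 + K)² = ((-2 + ((-5 - 4) + 3))*6 + 236)² = ((-2 + (-9 + 3))*6 + 236)² = ((-2 - 6)*6 + 236)² = (-8*6 + 236)² = (-48 + 236)² = 188² = 35344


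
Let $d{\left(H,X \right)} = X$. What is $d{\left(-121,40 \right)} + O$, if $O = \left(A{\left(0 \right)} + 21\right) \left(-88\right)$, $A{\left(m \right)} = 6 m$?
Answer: $-1808$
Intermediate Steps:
$O = -1848$ ($O = \left(6 \cdot 0 + 21\right) \left(-88\right) = \left(0 + 21\right) \left(-88\right) = 21 \left(-88\right) = -1848$)
$d{\left(-121,40 \right)} + O = 40 - 1848 = -1808$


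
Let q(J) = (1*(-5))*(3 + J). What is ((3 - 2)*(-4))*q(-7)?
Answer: -80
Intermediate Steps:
q(J) = -15 - 5*J (q(J) = -5*(3 + J) = -15 - 5*J)
((3 - 2)*(-4))*q(-7) = ((3 - 2)*(-4))*(-15 - 5*(-7)) = (1*(-4))*(-15 + 35) = -4*20 = -80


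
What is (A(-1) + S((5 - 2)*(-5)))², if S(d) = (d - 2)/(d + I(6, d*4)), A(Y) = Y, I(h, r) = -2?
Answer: 0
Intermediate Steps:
S(d) = 1 (S(d) = (d - 2)/(d - 2) = (-2 + d)/(-2 + d) = 1)
(A(-1) + S((5 - 2)*(-5)))² = (-1 + 1)² = 0² = 0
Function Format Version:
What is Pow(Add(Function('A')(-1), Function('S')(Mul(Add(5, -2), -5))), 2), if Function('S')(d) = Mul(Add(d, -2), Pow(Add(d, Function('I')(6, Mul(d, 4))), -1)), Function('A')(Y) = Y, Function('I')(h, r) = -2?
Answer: 0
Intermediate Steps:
Function('S')(d) = 1 (Function('S')(d) = Mul(Add(d, -2), Pow(Add(d, -2), -1)) = Mul(Add(-2, d), Pow(Add(-2, d), -1)) = 1)
Pow(Add(Function('A')(-1), Function('S')(Mul(Add(5, -2), -5))), 2) = Pow(Add(-1, 1), 2) = Pow(0, 2) = 0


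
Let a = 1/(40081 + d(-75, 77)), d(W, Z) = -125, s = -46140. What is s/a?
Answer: -1843569840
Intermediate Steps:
a = 1/39956 (a = 1/(40081 - 125) = 1/39956 ≈ 2.5028e-5)
s/a = -46140/1/39956 = -46140*39956 = -1843569840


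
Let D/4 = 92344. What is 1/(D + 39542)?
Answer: 1/408918 ≈ 2.4455e-6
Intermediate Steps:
D = 369376 (D = 4*92344 = 369376)
1/(D + 39542) = 1/(369376 + 39542) = 1/408918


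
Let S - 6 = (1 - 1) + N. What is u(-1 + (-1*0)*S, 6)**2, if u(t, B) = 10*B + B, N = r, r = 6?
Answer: 4356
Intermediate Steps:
N = 6
S = 12 (S = 6 + ((1 - 1) + 6) = 6 + (0 + 6) = 6 + 6 = 12)
u(t, B) = 11*B
u(-1 + (-1*0)*S, 6)**2 = (11*6)**2 = 66**2 = 4356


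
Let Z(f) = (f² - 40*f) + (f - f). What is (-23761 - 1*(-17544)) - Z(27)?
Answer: -5866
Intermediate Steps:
Z(f) = f² - 40*f (Z(f) = (f² - 40*f) + 0 = f² - 40*f)
(-23761 - 1*(-17544)) - Z(27) = (-23761 - 1*(-17544)) - 27*(-40 + 27) = (-23761 + 17544) - 27*(-13) = -6217 - 1*(-351) = -6217 + 351 = -5866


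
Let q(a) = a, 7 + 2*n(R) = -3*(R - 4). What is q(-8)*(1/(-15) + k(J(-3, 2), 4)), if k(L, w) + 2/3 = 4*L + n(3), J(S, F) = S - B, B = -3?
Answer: 328/15 ≈ 21.867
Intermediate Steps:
n(R) = 5/2 - 3*R/2 (n(R) = -7/2 + (-3*(R - 4))/2 = -7/2 + (-3*(-4 + R))/2 = -7/2 + (12 - 3*R)/2 = -7/2 + (6 - 3*R/2) = 5/2 - 3*R/2)
J(S, F) = 3 + S (J(S, F) = S - 1*(-3) = S + 3 = 3 + S)
k(L, w) = -8/3 + 4*L (k(L, w) = -⅔ + (4*L + (5/2 - 3/2*3)) = -⅔ + (4*L + (5/2 - 9/2)) = -⅔ + (4*L - 2) = -⅔ + (-2 + 4*L) = -8/3 + 4*L)
q(-8)*(1/(-15) + k(J(-3, 2), 4)) = -8*(1/(-15) + (-8/3 + 4*(3 - 3))) = -8*(-1/15 + (-8/3 + 4*0)) = -8*(-1/15 + (-8/3 + 0)) = -8*(-1/15 - 8/3) = -8*(-41/15) = 328/15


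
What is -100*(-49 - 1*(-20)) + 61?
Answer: 2961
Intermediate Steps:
-100*(-49 - 1*(-20)) + 61 = -100*(-49 + 20) + 61 = -100*(-29) + 61 = 2900 + 61 = 2961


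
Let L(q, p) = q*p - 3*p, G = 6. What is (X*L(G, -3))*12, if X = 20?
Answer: -2160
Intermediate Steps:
L(q, p) = -3*p + p*q (L(q, p) = p*q - 3*p = -3*p + p*q)
(X*L(G, -3))*12 = (20*(-3*(-3 + 6)))*12 = (20*(-3*3))*12 = (20*(-9))*12 = -180*12 = -2160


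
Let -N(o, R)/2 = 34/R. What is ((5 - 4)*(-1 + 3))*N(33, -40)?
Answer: 17/5 ≈ 3.4000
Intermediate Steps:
N(o, R) = -68/R
((5 - 4)*(-1 + 3))*N(33, -40) = ((5 - 4)*(-1 + 3))*(-68/(-40)) = (1*2)*(-68*(-1/40)) = 2*(17/10) = 17/5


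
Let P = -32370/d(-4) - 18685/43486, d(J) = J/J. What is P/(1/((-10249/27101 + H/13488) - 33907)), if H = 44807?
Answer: 17445461322709873746605/15895797991968 ≈ 1.0975e+9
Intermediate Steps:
d(J) = 1
P = -1407660505/43486 (P = -32370/1 - 18685/43486 = -32370*1 - 18685*1/43486 = -32370 - 18685/43486 = -1407660505/43486 ≈ -32370.)
P/(1/((-10249/27101 + H/13488) - 33907)) = -1407660505/(43486*(1/((-10249/27101 + 44807/13488) - 33907))) = -1407660505/(43486*(1/(1076075995/365538288 - 33907))) = -1407660505/(43486*(1/(-12393230655221/365538288))) = -1407660505/(43486*(-365538288/12393230655221)) = -1407660505/43486*(-12393230655221/365538288) = 17445461322709873746605/15895797991968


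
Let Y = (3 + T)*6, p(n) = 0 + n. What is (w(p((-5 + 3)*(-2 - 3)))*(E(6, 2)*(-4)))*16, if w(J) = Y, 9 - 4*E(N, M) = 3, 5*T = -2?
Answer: -7488/5 ≈ -1497.6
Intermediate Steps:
T = -⅖ (T = (⅕)*(-2) = -⅖ ≈ -0.40000)
p(n) = n
E(N, M) = 3/2 (E(N, M) = 9/4 - ¼*3 = 9/4 - ¾ = 3/2)
Y = 78/5 (Y = (3 - ⅖)*6 = (13/5)*6 = 78/5 ≈ 15.600)
w(J) = 78/5
(w(p((-5 + 3)*(-2 - 3)))*(E(6, 2)*(-4)))*16 = (78*((3/2)*(-4))/5)*16 = ((78/5)*(-6))*16 = -468/5*16 = -7488/5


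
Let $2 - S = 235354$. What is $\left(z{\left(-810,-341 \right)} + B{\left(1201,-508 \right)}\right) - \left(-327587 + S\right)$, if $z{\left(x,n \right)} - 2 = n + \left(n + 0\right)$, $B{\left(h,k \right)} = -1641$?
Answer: $560618$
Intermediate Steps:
$S = -235352$ ($S = 2 - 235354 = -235352$)
$z{\left(x,n \right)} = 2 + 2 n$ ($z{\left(x,n \right)} = 2 + \left(n + \left(n + 0\right)\right) = 2 + \left(n + n\right) = 2 + 2 n$)
$\left(z{\left(-810,-341 \right)} + B{\left(1201,-508 \right)}\right) - \left(-327587 + S\right) = \left(\left(2 + 2 \left(-341\right)\right) - 1641\right) + \left(327587 - -235352\right) = \left(\left(2 - 682\right) - 1641\right) + \left(327587 + 235352\right) = \left(-680 - 1641\right) + 562939 = -2321 + 562939 = 560618$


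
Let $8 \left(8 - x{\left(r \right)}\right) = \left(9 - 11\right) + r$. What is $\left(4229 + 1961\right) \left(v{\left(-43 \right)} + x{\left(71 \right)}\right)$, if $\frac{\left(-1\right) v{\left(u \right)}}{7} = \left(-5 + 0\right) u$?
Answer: $- \frac{37279275}{4} \approx -9.3198 \cdot 10^{6}$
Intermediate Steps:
$x{\left(r \right)} = \frac{33}{4} - \frac{r}{8}$ ($x{\left(r \right)} = 8 - \frac{\left(9 - 11\right) + r}{8} = 8 - \frac{-2 + r}{8} = 8 - \left(- \frac{1}{4} + \frac{r}{8}\right) = \frac{33}{4} - \frac{r}{8}$)
$v{\left(u \right)} = 35 u$ ($v{\left(u \right)} = - 7 \left(-5 + 0\right) u = - 7 \left(- 5 u\right) = 35 u$)
$\left(4229 + 1961\right) \left(v{\left(-43 \right)} + x{\left(71 \right)}\right) = \left(4229 + 1961\right) \left(35 \left(-43\right) + \left(\frac{33}{4} - \frac{71}{8}\right)\right) = 6190 \left(-1505 + \left(\frac{33}{4} - \frac{71}{8}\right)\right) = 6190 \left(-1505 - \frac{5}{8}\right) = 6190 \left(- \frac{12045}{8}\right) = - \frac{37279275}{4}$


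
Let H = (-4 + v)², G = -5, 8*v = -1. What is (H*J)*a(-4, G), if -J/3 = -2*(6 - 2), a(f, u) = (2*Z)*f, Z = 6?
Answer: -19602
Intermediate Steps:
v = -⅛ (v = (⅛)*(-1) = -⅛ ≈ -0.12500)
a(f, u) = 12*f (a(f, u) = (2*6)*f = 12*f)
J = 24 (J = -(-6)*(6 - 2) = -(-6)*4 = -3*(-8) = 24)
H = 1089/64 (H = (-4 - ⅛)² = (-33/8)² = 1089/64 ≈ 17.016)
(H*J)*a(-4, G) = ((1089/64)*24)*(12*(-4)) = (3267/8)*(-48) = -19602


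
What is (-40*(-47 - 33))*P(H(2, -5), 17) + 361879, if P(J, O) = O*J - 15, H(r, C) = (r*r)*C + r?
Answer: -665321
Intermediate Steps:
H(r, C) = r + C*r² (H(r, C) = r²*C + r = C*r² + r = r + C*r²)
P(J, O) = -15 + J*O (P(J, O) = J*O - 15 = -15 + J*O)
(-40*(-47 - 33))*P(H(2, -5), 17) + 361879 = (-40*(-47 - 33))*(-15 + (2*(1 - 5*2))*17) + 361879 = (-40*(-80))*(-15 + (2*(1 - 10))*17) + 361879 = 3200*(-15 + (2*(-9))*17) + 361879 = 3200*(-15 - 18*17) + 361879 = 3200*(-15 - 306) + 361879 = 3200*(-321) + 361879 = -1027200 + 361879 = -665321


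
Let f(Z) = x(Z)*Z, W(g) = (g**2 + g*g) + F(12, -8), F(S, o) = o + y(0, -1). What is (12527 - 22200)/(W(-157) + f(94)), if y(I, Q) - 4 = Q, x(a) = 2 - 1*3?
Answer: -9673/49199 ≈ -0.19661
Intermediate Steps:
x(a) = -1 (x(a) = 2 - 3 = -1)
y(I, Q) = 4 + Q
F(S, o) = 3 + o (F(S, o) = o + (4 - 1) = o + 3 = 3 + o)
W(g) = -5 + 2*g**2 (W(g) = (g**2 + g*g) + (3 - 8) = (g**2 + g**2) - 5 = 2*g**2 - 5 = -5 + 2*g**2)
f(Z) = -Z
(12527 - 22200)/(W(-157) + f(94)) = (12527 - 22200)/((-5 + 2*(-157)**2) - 1*94) = -9673/((-5 + 2*24649) - 94) = -9673/((-5 + 49298) - 94) = -9673/(49293 - 94) = -9673/49199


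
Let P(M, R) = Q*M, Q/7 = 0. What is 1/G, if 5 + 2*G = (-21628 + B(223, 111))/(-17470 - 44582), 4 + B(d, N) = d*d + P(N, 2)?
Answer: -124104/338357 ≈ -0.36678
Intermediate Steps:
Q = 0 (Q = 7*0 = 0)
P(M, R) = 0 (P(M, R) = 0*M = 0)
B(d, N) = -4 + d² (B(d, N) = -4 + (d*d + 0) = -4 + (d² + 0) = -4 + d²)
G = -338357/124104 (G = -5/2 + ((-21628 + (-4 + 223²))/(-17470 - 44582))/2 = -5/2 + ((-21628 + (-4 + 49729))/(-62052))/2 = -5/2 + ((-21628 + 49725)*(-1/62052))/2 = -5/2 + (28097*(-1/62052))/2 = -5/2 + (½)*(-28097/62052) = -5/2 - 28097/124104 = -338357/124104 ≈ -2.7264)
1/G = 1/(-338357/124104) = -124104/338357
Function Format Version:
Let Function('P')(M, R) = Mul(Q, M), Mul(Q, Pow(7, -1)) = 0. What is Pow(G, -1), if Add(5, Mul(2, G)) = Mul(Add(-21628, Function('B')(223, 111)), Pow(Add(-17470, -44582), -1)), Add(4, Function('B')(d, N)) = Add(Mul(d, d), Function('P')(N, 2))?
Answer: Rational(-124104, 338357) ≈ -0.36678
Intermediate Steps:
Q = 0 (Q = Mul(7, 0) = 0)
Function('P')(M, R) = 0 (Function('P')(M, R) = Mul(0, M) = 0)
Function('B')(d, N) = Add(-4, Pow(d, 2)) (Function('B')(d, N) = Add(-4, Add(Mul(d, d), 0)) = Add(-4, Add(Pow(d, 2), 0)) = Add(-4, Pow(d, 2)))
G = Rational(-338357, 124104) (G = Add(Rational(-5, 2), Mul(Rational(1, 2), Mul(Add(-21628, Add(-4, Pow(223, 2))), Pow(Add(-17470, -44582), -1)))) = Add(Rational(-5, 2), Mul(Rational(1, 2), Mul(Add(-21628, Add(-4, 49729)), Pow(-62052, -1)))) = Add(Rational(-5, 2), Mul(Rational(1, 2), Mul(Add(-21628, 49725), Rational(-1, 62052)))) = Add(Rational(-5, 2), Mul(Rational(1, 2), Mul(28097, Rational(-1, 62052)))) = Add(Rational(-5, 2), Mul(Rational(1, 2), Rational(-28097, 62052))) = Add(Rational(-5, 2), Rational(-28097, 124104)) = Rational(-338357, 124104) ≈ -2.7264)
Pow(G, -1) = Pow(Rational(-338357, 124104), -1) = Rational(-124104, 338357)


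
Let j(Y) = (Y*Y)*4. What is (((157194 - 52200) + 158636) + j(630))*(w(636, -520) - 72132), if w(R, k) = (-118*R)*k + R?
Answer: 72111821160720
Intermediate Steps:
j(Y) = 4*Y**2 (j(Y) = Y**2*4 = 4*Y**2)
w(R, k) = R - 118*R*k (w(R, k) = -118*R*k + R = R - 118*R*k)
(((157194 - 52200) + 158636) + j(630))*(w(636, -520) - 72132) = (((157194 - 52200) + 158636) + 4*630**2)*(636*(1 - 118*(-520)) - 72132) = ((104994 + 158636) + 4*396900)*(636*(1 + 61360) - 72132) = (263630 + 1587600)*(636*61361 - 72132) = 1851230*(39025596 - 72132) = 1851230*38953464 = 72111821160720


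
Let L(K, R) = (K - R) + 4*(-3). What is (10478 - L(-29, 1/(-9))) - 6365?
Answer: 37385/9 ≈ 4153.9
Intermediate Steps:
L(K, R) = -12 + K - R (L(K, R) = (K - R) - 12 = -12 + K - R)
(10478 - L(-29, 1/(-9))) - 6365 = (10478 - (-12 - 29 - 1/(-9))) - 6365 = (10478 - (-12 - 29 - 1*(-⅑))) - 6365 = (10478 - (-12 - 29 + ⅑)) - 6365 = (10478 - 1*(-368/9)) - 6365 = (10478 + 368/9) - 6365 = 94670/9 - 6365 = 37385/9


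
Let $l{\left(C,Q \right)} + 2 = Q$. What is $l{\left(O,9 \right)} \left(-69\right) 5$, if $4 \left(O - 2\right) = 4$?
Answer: $-2415$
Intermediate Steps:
$O = 3$ ($O = 2 + \frac{1}{4} \cdot 4 = 2 + 1 = 3$)
$l{\left(C,Q \right)} = -2 + Q$
$l{\left(O,9 \right)} \left(-69\right) 5 = \left(-2 + 9\right) \left(-69\right) 5 = 7 \left(-69\right) 5 = \left(-483\right) 5 = -2415$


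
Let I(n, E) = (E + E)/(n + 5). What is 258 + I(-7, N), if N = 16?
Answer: 242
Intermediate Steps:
I(n, E) = 2*E/(5 + n) (I(n, E) = (2*E)/(5 + n) = 2*E/(5 + n))
258 + I(-7, N) = 258 + 2*16/(5 - 7) = 258 + 2*16/(-2) = 258 + 2*16*(-½) = 258 - 16 = 242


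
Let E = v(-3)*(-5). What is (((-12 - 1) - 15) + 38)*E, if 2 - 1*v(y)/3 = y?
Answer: -750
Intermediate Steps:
v(y) = 6 - 3*y
E = -75 (E = (6 - 3*(-3))*(-5) = (6 + 9)*(-5) = 15*(-5) = -75)
(((-12 - 1) - 15) + 38)*E = (((-12 - 1) - 15) + 38)*(-75) = ((-13 - 15) + 38)*(-75) = (-28 + 38)*(-75) = 10*(-75) = -750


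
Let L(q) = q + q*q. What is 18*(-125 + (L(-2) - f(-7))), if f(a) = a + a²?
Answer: -2970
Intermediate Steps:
L(q) = q + q²
18*(-125 + (L(-2) - f(-7))) = 18*(-125 + (-2*(1 - 2) - (-7)*(1 - 7))) = 18*(-125 + (-2*(-1) - (-7)*(-6))) = 18*(-125 + (2 - 1*42)) = 18*(-125 + (2 - 42)) = 18*(-125 - 40) = 18*(-165) = -2970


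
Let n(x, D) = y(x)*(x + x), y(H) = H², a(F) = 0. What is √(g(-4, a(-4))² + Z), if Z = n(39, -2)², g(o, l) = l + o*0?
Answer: 118638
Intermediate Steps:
g(o, l) = l (g(o, l) = l + 0 = l)
n(x, D) = 2*x³ (n(x, D) = x²*(x + x) = x²*(2*x) = 2*x³)
Z = 14074975044 (Z = (2*39³)² = (2*59319)² = 118638² = 14074975044)
√(g(-4, a(-4))² + Z) = √(0² + 14074975044) = √(0 + 14074975044) = √14074975044 = 118638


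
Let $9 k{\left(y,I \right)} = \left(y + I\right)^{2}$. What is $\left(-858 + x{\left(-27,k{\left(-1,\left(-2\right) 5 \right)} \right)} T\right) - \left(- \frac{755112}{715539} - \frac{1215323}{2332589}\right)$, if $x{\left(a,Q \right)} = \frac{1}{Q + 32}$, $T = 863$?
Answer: $- \frac{190556555280486140}{227548295264213} \approx -837.43$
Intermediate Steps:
$k{\left(y,I \right)} = \frac{\left(I + y\right)^{2}}{9}$ ($k{\left(y,I \right)} = \frac{\left(y + I\right)^{2}}{9} = \frac{\left(I + y\right)^{2}}{9}$)
$x{\left(a,Q \right)} = \frac{1}{32 + Q}$
$\left(-858 + x{\left(-27,k{\left(-1,\left(-2\right) 5 \right)} \right)} T\right) - \left(- \frac{755112}{715539} - \frac{1215323}{2332589}\right) = \left(-858 + \frac{1}{32 + \frac{\left(\left(-2\right) 5 - 1\right)^{2}}{9}} \cdot 863\right) - \left(- \frac{755112}{715539} - \frac{1215323}{2332589}\right) = \left(-858 + \frac{1}{32 + \frac{\left(-10 - 1\right)^{2}}{9}} \cdot 863\right) - \left(\left(-755112\right) \frac{1}{715539} - \frac{1215323}{2332589}\right) = \left(-858 + \frac{1}{32 + \frac{\left(-11\right)^{2}}{9}} \cdot 863\right) - \left(- \frac{251704}{238513} - \frac{1215323}{2332589}\right) = \left(-858 + \frac{1}{32 + \frac{1}{9} \cdot 121} \cdot 863\right) - - \frac{876992316355}{556352800157} = \left(-858 + \frac{1}{32 + \frac{121}{9}} \cdot 863\right) + \frac{876992316355}{556352800157} = \left(-858 + \frac{1}{\frac{409}{9}} \cdot 863\right) + \frac{876992316355}{556352800157} = \left(-858 + \frac{9}{409} \cdot 863\right) + \frac{876992316355}{556352800157} = \left(-858 + \frac{7767}{409}\right) + \frac{876992316355}{556352800157} = - \frac{343155}{409} + \frac{876992316355}{556352800157} = - \frac{190556555280486140}{227548295264213}$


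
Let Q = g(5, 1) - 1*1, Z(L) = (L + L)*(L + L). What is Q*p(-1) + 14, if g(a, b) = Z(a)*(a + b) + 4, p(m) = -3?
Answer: -1795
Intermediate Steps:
Z(L) = 4*L² (Z(L) = (2*L)*(2*L) = 4*L²)
g(a, b) = 4 + 4*a²*(a + b) (g(a, b) = (4*a²)*(a + b) + 4 = 4*a²*(a + b) + 4 = 4 + 4*a²*(a + b))
Q = 603 (Q = (4 + 4*5³ + 4*1*5²) - 1*1 = (4 + 4*125 + 4*1*25) - 1 = (4 + 500 + 100) - 1 = 604 - 1 = 603)
Q*p(-1) + 14 = 603*(-3) + 14 = -1809 + 14 = -1795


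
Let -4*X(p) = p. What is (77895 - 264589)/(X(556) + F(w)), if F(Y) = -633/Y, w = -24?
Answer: 87856/53 ≈ 1657.7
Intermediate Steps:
X(p) = -p/4
(77895 - 264589)/(X(556) + F(w)) = (77895 - 264589)/(-¼*556 - 633/(-24)) = -186694/(-139 - 633*(-1/24)) = -186694/(-139 + 211/8) = -186694/(-901/8) = -186694*(-8/901) = 87856/53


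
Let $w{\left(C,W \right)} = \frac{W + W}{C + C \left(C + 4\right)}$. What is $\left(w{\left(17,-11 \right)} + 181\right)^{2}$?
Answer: $\frac{9461776}{289} \approx 32740.0$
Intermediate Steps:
$w{\left(C,W \right)} = \frac{2 W}{C + C \left(4 + C\right)}$
$\left(w{\left(17,-11 \right)} + 181\right)^{2} = \left(2 \left(-11\right) \frac{1}{17} \frac{1}{5 + 17} + 181\right)^{2} = \left(2 \left(-11\right) \frac{1}{17} \cdot \frac{1}{22} + 181\right)^{2} = \left(- \frac{1}{17} + 181\right)^{2} = \left(\frac{3076}{17}\right)^{2} = \frac{9461776}{289}$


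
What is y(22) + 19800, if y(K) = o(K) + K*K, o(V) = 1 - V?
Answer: 20263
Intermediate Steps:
y(K) = 1 + K² - K (y(K) = (1 - K) + K*K = (1 - K) + K² = 1 + K² - K)
y(22) + 19800 = (1 + 22² - 1*22) + 19800 = (1 + 484 - 22) + 19800 = 463 + 19800 = 20263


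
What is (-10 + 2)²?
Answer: 64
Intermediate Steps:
(-10 + 2)² = (-8)² = 64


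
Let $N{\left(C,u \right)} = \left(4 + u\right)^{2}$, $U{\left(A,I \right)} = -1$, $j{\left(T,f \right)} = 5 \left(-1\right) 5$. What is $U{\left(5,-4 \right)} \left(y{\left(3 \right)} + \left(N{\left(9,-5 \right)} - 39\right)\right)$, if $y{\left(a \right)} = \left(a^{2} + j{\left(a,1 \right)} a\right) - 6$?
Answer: $110$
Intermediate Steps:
$j{\left(T,f \right)} = -25$ ($j{\left(T,f \right)} = \left(-5\right) 5 = -25$)
$y{\left(a \right)} = -6 + a^{2} - 25 a$ ($y{\left(a \right)} = \left(a^{2} - 25 a\right) - 6 = -6 + a^{2} - 25 a$)
$U{\left(5,-4 \right)} \left(y{\left(3 \right)} + \left(N{\left(9,-5 \right)} - 39\right)\right) = - (\left(-6 + 3^{2} - 75\right) - \left(39 - \left(4 - 5\right)^{2}\right)) = - (\left(-6 + 9 - 75\right) - \left(39 - \left(-1\right)^{2}\right)) = - (-72 + \left(1 - 39\right)) = - (-72 - 38) = \left(-1\right) \left(-110\right) = 110$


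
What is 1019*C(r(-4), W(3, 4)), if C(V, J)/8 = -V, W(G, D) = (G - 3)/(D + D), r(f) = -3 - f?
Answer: -8152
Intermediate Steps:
W(G, D) = (-3 + G)/(2*D) (W(G, D) = (-3 + G)/((2*D)) = (-3 + G)*(1/(2*D)) = (-3 + G)/(2*D))
C(V, J) = -8*V (C(V, J) = 8*(-V) = -8*V)
1019*C(r(-4), W(3, 4)) = 1019*(-8*(-3 - 1*(-4))) = 1019*(-8*(-3 + 4)) = 1019*(-8*1) = 1019*(-8) = -8152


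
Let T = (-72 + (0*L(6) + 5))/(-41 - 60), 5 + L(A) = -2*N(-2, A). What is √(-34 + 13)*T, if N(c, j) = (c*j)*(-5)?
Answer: 67*I*√21/101 ≈ 3.0399*I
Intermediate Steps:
N(c, j) = -5*c*j
L(A) = -5 - 20*A (L(A) = -5 - (-10)*(-2)*A = -5 - 20*A)
T = 67/101 (T = (-72 + (0*(-5 - 20*6) + 5))/(-41 - 60) = (-72 + (0*(-5 - 120) + 5))/(-101) = (-72 + (0*(-125) + 5))*(-1/101) = (-72 + (0 + 5))*(-1/101) = (-72 + 5)*(-1/101) = -67*(-1/101) = 67/101 ≈ 0.66337)
√(-34 + 13)*T = √(-34 + 13)*(67/101) = √(-21)*(67/101) = (I*√21)*(67/101) = 67*I*√21/101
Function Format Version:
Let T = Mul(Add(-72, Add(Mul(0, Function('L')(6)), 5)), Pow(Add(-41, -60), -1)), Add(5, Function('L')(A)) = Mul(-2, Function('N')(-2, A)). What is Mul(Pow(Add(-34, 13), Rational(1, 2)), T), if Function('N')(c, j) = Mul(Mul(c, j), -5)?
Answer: Mul(Rational(67, 101), I, Pow(21, Rational(1, 2))) ≈ Mul(3.0399, I)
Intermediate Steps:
Function('N')(c, j) = Mul(-5, c, j)
Function('L')(A) = Add(-5, Mul(-20, A)) (Function('L')(A) = Add(-5, Mul(-2, Mul(-5, -2, A))) = Add(-5, Mul(-2, Mul(10, A))) = Add(-5, Mul(-20, A)))
T = Rational(67, 101) (T = Mul(Add(-72, Add(Mul(0, Add(-5, Mul(-20, 6))), 5)), Pow(Add(-41, -60), -1)) = Mul(Add(-72, Add(Mul(0, Add(-5, -120)), 5)), Pow(-101, -1)) = Mul(Add(-72, Add(Mul(0, -125), 5)), Rational(-1, 101)) = Mul(Add(-72, Add(0, 5)), Rational(-1, 101)) = Mul(Add(-72, 5), Rational(-1, 101)) = Mul(-67, Rational(-1, 101)) = Rational(67, 101) ≈ 0.66337)
Mul(Pow(Add(-34, 13), Rational(1, 2)), T) = Mul(Pow(Add(-34, 13), Rational(1, 2)), Rational(67, 101)) = Mul(Pow(-21, Rational(1, 2)), Rational(67, 101)) = Mul(Mul(I, Pow(21, Rational(1, 2))), Rational(67, 101)) = Mul(Rational(67, 101), I, Pow(21, Rational(1, 2)))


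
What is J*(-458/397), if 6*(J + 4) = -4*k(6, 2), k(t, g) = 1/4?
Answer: 5725/1191 ≈ 4.8069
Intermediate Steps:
k(t, g) = ¼
J = -25/6 (J = -4 + (-4*¼)/6 = -4 + (⅙)*(-1) = -4 - ⅙ = -25/6 ≈ -4.1667)
J*(-458/397) = -(-5725)/(3*397) = -25/6*(-458/397) = 5725/1191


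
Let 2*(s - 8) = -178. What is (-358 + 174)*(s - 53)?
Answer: 24656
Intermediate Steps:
s = -81 (s = 8 + (½)*(-178) = 8 - 89 = -81)
(-358 + 174)*(s - 53) = (-358 + 174)*(-81 - 53) = -184*(-134) = 24656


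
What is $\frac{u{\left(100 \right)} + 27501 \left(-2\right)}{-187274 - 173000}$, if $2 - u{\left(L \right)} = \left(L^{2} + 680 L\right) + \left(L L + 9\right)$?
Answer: $\frac{143009}{360274} \approx 0.39694$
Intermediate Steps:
$u{\left(L \right)} = -7 - 680 L - 2 L^{2}$ ($u{\left(L \right)} = 2 - \left(\left(L^{2} + 680 L\right) + \left(L L + 9\right)\right) = 2 - \left(\left(L^{2} + 680 L\right) + \left(L^{2} + 9\right)\right) = 2 - \left(\left(L^{2} + 680 L\right) + \left(9 + L^{2}\right)\right) = 2 - \left(9 + 2 L^{2} + 680 L\right) = -7 - 680 L - 2 L^{2}$)
$\frac{u{\left(100 \right)} + 27501 \left(-2\right)}{-187274 - 173000} = \frac{\left(-7 - 68000 - 2 \cdot 100^{2}\right) + 27501 \left(-2\right)}{-187274 - 173000} = \frac{\left(-7 - 68000 - 20000\right) - 55002}{-360274} = \left(\left(-7 - 68000 - 20000\right) - 55002\right) \left(- \frac{1}{360274}\right) = \left(-88007 - 55002\right) \left(- \frac{1}{360274}\right) = \left(-143009\right) \left(- \frac{1}{360274}\right) = \frac{143009}{360274}$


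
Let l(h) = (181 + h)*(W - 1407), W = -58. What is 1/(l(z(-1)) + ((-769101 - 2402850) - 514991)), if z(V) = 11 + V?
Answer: -1/3966757 ≈ -2.5210e-7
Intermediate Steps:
l(h) = -265165 - 1465*h (l(h) = (181 + h)*(-58 - 1407) = (181 + h)*(-1465) = -265165 - 1465*h)
1/(l(z(-1)) + ((-769101 - 2402850) - 514991)) = 1/((-265165 - 1465*(11 - 1)) + ((-769101 - 2402850) - 514991)) = 1/((-265165 - 1465*10) + (-3171951 - 514991)) = 1/((-265165 - 14650) - 3686942) = 1/(-279815 - 3686942) = 1/(-3966757) = -1/3966757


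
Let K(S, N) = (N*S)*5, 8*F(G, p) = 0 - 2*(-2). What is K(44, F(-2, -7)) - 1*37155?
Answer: -37045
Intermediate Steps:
F(G, p) = ½ (F(G, p) = (0 - 2*(-2))/8 = (0 + 4)/8 = (⅛)*4 = ½)
K(S, N) = 5*N*S
K(44, F(-2, -7)) - 1*37155 = 5*(½)*44 - 1*37155 = 110 - 37155 = -37045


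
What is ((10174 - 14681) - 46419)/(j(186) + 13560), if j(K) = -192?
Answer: -25463/6684 ≈ -3.8095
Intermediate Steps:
((10174 - 14681) - 46419)/(j(186) + 13560) = ((10174 - 14681) - 46419)/(-192 + 13560) = (-4507 - 46419)/13368 = -50926*1/13368 = -25463/6684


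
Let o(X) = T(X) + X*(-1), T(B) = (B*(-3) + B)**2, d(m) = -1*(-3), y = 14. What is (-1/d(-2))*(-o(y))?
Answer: 770/3 ≈ 256.67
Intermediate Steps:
d(m) = 3
T(B) = 4*B**2 (T(B) = (-3*B + B)**2 = (-2*B)**2 = 4*B**2)
o(X) = -X + 4*X**2 (o(X) = 4*X**2 + X*(-1) = 4*X**2 - X = -X + 4*X**2)
(-1/d(-2))*(-o(y)) = (-1/3)*(-14*(-1 + 4*14)) = (-1*1/3)*(-14*(-1 + 56)) = -(-1)*14*55/3 = -(-1)*770/3 = -1/3*(-770) = 770/3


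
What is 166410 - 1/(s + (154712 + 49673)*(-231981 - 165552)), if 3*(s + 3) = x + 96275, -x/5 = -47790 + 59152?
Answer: 13520774068109731/81249769053 ≈ 1.6641e+5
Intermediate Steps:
x = -56810 (x = -5*(-47790 + 59152) = -5*11362 = -56810)
s = 13152 (s = -3 + (-56810 + 96275)/3 = -3 + (⅓)*39465 = -3 + 13155 = 13152)
166410 - 1/(s + (154712 + 49673)*(-231981 - 165552)) = 166410 - 1/(13152 + (154712 + 49673)*(-231981 - 165552)) = 166410 - 1/(13152 + 204385*(-397533)) = 166410 - 1/(13152 - 81249782205) = 166410 - 1/(-81249769053) = 166410 - 1*(-1/81249769053) = 166410 + 1/81249769053 = 13520774068109731/81249769053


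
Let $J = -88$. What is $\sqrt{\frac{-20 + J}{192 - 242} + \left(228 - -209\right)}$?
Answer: $\frac{\sqrt{10979}}{5} \approx 20.956$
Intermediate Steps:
$\sqrt{\frac{-20 + J}{192 - 242} + \left(228 - -209\right)} = \sqrt{\frac{-20 - 88}{192 - 242} + \left(228 - -209\right)} = \sqrt{- \frac{108}{-50} + \left(228 + 209\right)} = \sqrt{\left(-108\right) \left(- \frac{1}{50}\right) + 437} = \sqrt{\frac{54}{25} + 437} = \sqrt{\frac{10979}{25}} = \frac{\sqrt{10979}}{5}$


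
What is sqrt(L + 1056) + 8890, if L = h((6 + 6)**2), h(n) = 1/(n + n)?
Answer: 8890 + sqrt(608258)/24 ≈ 8922.5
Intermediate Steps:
h(n) = 1/(2*n)
L = 1/288 (L = 1/(2*((6 + 6)**2)) = 1/(2*(12**2)) = (1/2)/144 = (1/2)*(1/144) = 1/288 ≈ 0.0034722)
sqrt(L + 1056) + 8890 = sqrt(1/288 + 1056) + 8890 = sqrt(304129/288) + 8890 = sqrt(608258)/24 + 8890 = 8890 + sqrt(608258)/24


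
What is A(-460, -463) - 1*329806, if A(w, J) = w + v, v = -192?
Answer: -330458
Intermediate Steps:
A(w, J) = -192 + w (A(w, J) = w - 192 = -192 + w)
A(-460, -463) - 1*329806 = (-192 - 460) - 1*329806 = -652 - 329806 = -330458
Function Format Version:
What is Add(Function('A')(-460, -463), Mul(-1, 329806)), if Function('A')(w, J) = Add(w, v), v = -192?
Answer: -330458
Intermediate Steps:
Function('A')(w, J) = Add(-192, w) (Function('A')(w, J) = Add(w, -192) = Add(-192, w))
Add(Function('A')(-460, -463), Mul(-1, 329806)) = Add(Add(-192, -460), Mul(-1, 329806)) = Add(-652, -329806) = -330458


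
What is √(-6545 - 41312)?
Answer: I*√47857 ≈ 218.76*I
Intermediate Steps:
√(-6545 - 41312) = √(-47857) = I*√47857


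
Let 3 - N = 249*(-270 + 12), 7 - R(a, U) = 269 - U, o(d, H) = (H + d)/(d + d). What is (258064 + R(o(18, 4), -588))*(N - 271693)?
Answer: -53358529872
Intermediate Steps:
o(d, H) = (H + d)/(2*d) (o(d, H) = (H + d)/((2*d)) = (H + d)*(1/(2*d)) = (H + d)/(2*d))
R(a, U) = -262 + U (R(a, U) = 7 - (269 - U) = 7 + (-269 + U) = -262 + U)
N = 64245 (N = 3 - 249*(-270 + 12) = 3 - 249*(-258) = 3 - 1*(-64242) = 3 + 64242 = 64245)
(258064 + R(o(18, 4), -588))*(N - 271693) = (258064 + (-262 - 588))*(64245 - 271693) = (258064 - 850)*(-207448) = 257214*(-207448) = -53358529872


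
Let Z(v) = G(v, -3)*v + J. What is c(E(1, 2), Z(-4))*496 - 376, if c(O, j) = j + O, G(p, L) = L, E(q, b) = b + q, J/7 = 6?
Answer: 27896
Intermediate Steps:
J = 42 (J = 7*6 = 42)
Z(v) = 42 - 3*v (Z(v) = -3*v + 42 = 42 - 3*v)
c(O, j) = O + j
c(E(1, 2), Z(-4))*496 - 376 = ((2 + 1) + (42 - 3*(-4)))*496 - 376 = (3 + (42 + 12))*496 - 376 = (3 + 54)*496 - 376 = 57*496 - 376 = 28272 - 376 = 27896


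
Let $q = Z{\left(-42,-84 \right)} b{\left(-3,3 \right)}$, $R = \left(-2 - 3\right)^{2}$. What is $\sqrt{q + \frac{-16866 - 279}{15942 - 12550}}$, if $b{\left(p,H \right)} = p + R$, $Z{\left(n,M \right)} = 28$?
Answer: $\frac{\sqrt{109833331}}{424} \approx 24.717$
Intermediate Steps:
$R = 25$ ($R = \left(-5\right)^{2} = 25$)
$b{\left(p,H \right)} = 25 + p$ ($b{\left(p,H \right)} = p + 25 = 25 + p$)
$q = 616$ ($q = 28 \left(25 - 3\right) = 28 \cdot 22 = 616$)
$\sqrt{q + \frac{-16866 - 279}{15942 - 12550}} = \sqrt{616 + \frac{-16866 - 279}{15942 - 12550}} = \sqrt{616 - \frac{17145}{3392}} = \sqrt{\frac{2072327}{3392}} = \frac{\sqrt{109833331}}{424}$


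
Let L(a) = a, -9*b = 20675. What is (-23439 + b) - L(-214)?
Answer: -229700/9 ≈ -25522.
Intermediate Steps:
b = -20675/9 (b = -1/9*20675 = -20675/9 ≈ -2297.2)
(-23439 + b) - L(-214) = (-23439 - 20675/9) - 1*(-214) = -231626/9 + 214 = -229700/9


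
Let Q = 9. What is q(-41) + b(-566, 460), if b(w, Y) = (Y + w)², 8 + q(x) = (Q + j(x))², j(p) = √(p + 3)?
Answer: 11271 + 18*I*√38 ≈ 11271.0 + 110.96*I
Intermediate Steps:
j(p) = √(3 + p)
q(x) = -8 + (9 + √(3 + x))²
q(-41) + b(-566, 460) = (-8 + (9 + √(3 - 41))²) + (460 - 566)² = (-8 + (9 + √(-38))²) + (-106)² = (-8 + (9 + I*√38)²) + 11236 = 11228 + (9 + I*√38)²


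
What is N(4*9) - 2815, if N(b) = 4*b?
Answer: -2671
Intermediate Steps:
N(4*9) - 2815 = 4*(4*9) - 2815 = 4*36 - 2815 = 144 - 2815 = -2671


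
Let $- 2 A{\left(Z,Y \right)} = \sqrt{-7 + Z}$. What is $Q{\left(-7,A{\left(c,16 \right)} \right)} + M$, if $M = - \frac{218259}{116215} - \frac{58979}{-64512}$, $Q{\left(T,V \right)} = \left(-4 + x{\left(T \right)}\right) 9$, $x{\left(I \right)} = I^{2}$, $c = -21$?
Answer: $\frac{3029165062277}{7497262080} \approx 404.04$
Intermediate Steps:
$A{\left(Z,Y \right)} = - \frac{\sqrt{-7 + Z}}{2}$
$Q{\left(T,V \right)} = -36 + 9 T^{2}$ ($Q{\left(T,V \right)} = \left(-4 + T^{2}\right) 9 = -36 + 9 T^{2}$)
$M = - \frac{7226080123}{7497262080}$ ($M = \left(-218259\right) \frac{1}{116215} - - \frac{58979}{64512} = - \frac{218259}{116215} + \frac{58979}{64512} = - \frac{7226080123}{7497262080} \approx -0.96383$)
$Q{\left(-7,A{\left(c,16 \right)} \right)} + M = \left(-36 + 9 \left(-7\right)^{2}\right) - \frac{7226080123}{7497262080} = \left(-36 + 9 \cdot 49\right) - \frac{7226080123}{7497262080} = \left(-36 + 441\right) - \frac{7226080123}{7497262080} = 405 - \frac{7226080123}{7497262080} = \frac{3029165062277}{7497262080}$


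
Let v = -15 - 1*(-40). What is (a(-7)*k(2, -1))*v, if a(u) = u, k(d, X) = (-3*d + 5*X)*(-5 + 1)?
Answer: -7700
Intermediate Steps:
k(d, X) = -20*X + 12*d (k(d, X) = (-3*d + 5*X)*(-4) = -20*X + 12*d)
v = 25 (v = -15 + 40 = 25)
(a(-7)*k(2, -1))*v = -7*(-20*(-1) + 12*2)*25 = -7*(20 + 24)*25 = -7*44*25 = -308*25 = -7700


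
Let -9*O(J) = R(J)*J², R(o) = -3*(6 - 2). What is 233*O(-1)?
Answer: 932/3 ≈ 310.67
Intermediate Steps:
R(o) = -12 (R(o) = -3*4 = -12)
O(J) = 4*J²/3 (O(J) = -(-4)*J²/3 = 4*J²/3)
233*O(-1) = 233*((4/3)*(-1)²) = 233*((4/3)*1) = 233*(4/3) = 932/3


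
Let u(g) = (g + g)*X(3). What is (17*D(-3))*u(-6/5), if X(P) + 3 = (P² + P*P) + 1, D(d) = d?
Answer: 9792/5 ≈ 1958.4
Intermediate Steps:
X(P) = -2 + 2*P² (X(P) = -3 + ((P² + P*P) + 1) = -3 + ((P² + P²) + 1) = -3 + (2*P² + 1) = -3 + (1 + 2*P²) = -2 + 2*P²)
u(g) = 32*g (u(g) = (g + g)*(-2 + 2*3²) = (2*g)*(-2 + 2*9) = (2*g)*(-2 + 18) = (2*g)*16 = 32*g)
(17*D(-3))*u(-6/5) = (17*(-3))*(32*(-6/5)) = -1632*(-6*⅕) = -1632*(-6)/5 = -51*(-192/5) = 9792/5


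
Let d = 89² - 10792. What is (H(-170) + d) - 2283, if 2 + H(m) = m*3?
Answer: -5666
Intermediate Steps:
H(m) = -2 + 3*m (H(m) = -2 + m*3 = -2 + 3*m)
d = -2871 (d = 7921 - 10792 = -2871)
(H(-170) + d) - 2283 = ((-2 + 3*(-170)) - 2871) - 2283 = ((-2 - 510) - 2871) - 2283 = (-512 - 2871) - 2283 = -3383 - 2283 = -5666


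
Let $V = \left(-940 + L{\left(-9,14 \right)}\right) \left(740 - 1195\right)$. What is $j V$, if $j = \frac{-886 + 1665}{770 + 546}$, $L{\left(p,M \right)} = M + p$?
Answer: $\frac{47343725}{188} \approx 2.5183 \cdot 10^{5}$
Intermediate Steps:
$j = \frac{779}{1316} \approx 0.59195$
$V = 425425$ ($V = \left(-940 + \left(14 - 9\right)\right) \left(740 - 1195\right) = \left(-940 + 5\right) \left(-455\right) = \left(-935\right) \left(-455\right) = 425425$)
$j V = \frac{779}{1316} \cdot 425425 = \frac{47343725}{188}$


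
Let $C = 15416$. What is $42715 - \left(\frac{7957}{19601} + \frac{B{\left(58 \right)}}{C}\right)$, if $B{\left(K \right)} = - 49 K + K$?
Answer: $\frac{1613385177814}{37771127} \approx 42715.0$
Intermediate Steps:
$B{\left(K \right)} = - 48 K$
$42715 - \left(\frac{7957}{19601} + \frac{B{\left(58 \right)}}{C}\right) = 42715 - \left(\frac{7957}{19601} + \frac{\left(-48\right) 58}{15416}\right) = 42715 - \left(7957 \cdot \frac{1}{19601} - \frac{348}{1927}\right) = 42715 - \left(\frac{7957}{19601} - \frac{348}{1927}\right) = 42715 - \frac{8511991}{37771127} = \frac{1613385177814}{37771127}$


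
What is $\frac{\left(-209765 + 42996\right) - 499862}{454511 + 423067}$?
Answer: $- \frac{666631}{877578} \approx -0.75963$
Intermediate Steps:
$\frac{\left(-209765 + 42996\right) - 499862}{454511 + 423067} = \frac{-166769 - 499862}{877578} = \left(-666631\right) \frac{1}{877578} = - \frac{666631}{877578}$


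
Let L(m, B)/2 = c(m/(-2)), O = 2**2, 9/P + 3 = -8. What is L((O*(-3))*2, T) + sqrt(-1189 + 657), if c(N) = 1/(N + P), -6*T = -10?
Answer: 22/123 + 2*I*sqrt(133) ≈ 0.17886 + 23.065*I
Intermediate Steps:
P = -9/11 (P = 9/(-3 - 8) = 9/(-11) = 9*(-1/11) = -9/11 ≈ -0.81818)
O = 4
T = 5/3 (T = -1/6*(-10) = 5/3 ≈ 1.6667)
c(N) = 1/(-9/11 + N) (c(N) = 1/(N - 9/11) = 1/(-9/11 + N))
L(m, B) = 22/(-9 - 11*m/2) (L(m, B) = 2*(11/(-9 + 11*(m/(-2)))) = 2*(11/(-9 + 11*(m*(-1/2)))) = 2*(11/(-9 + 11*(-m/2))) = 2*(11/(-9 - 11*m/2)) = 22/(-9 - 11*m/2))
L((O*(-3))*2, T) + sqrt(-1189 + 657) = -44/(18 + 11*((4*(-3))*2)) + sqrt(-1189 + 657) = -44/(18 + 11*(-12*2)) + sqrt(-532) = -44/(18 + 11*(-24)) + 2*I*sqrt(133) = -44/(18 - 264) + 2*I*sqrt(133) = -44/(-246) + 2*I*sqrt(133) = -44*(-1/246) + 2*I*sqrt(133) = 22/123 + 2*I*sqrt(133)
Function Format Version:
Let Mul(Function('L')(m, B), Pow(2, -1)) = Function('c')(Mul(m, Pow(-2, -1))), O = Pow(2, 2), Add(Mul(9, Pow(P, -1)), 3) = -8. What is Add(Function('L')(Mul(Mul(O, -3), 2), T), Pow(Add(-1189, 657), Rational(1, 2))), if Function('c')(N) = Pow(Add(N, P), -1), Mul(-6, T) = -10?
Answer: Add(Rational(22, 123), Mul(2, I, Pow(133, Rational(1, 2)))) ≈ Add(0.17886, Mul(23.065, I))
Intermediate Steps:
P = Rational(-9, 11) (P = Mul(9, Pow(Add(-3, -8), -1)) = Mul(9, Pow(-11, -1)) = Mul(9, Rational(-1, 11)) = Rational(-9, 11) ≈ -0.81818)
O = 4
T = Rational(5, 3) (T = Mul(Rational(-1, 6), -10) = Rational(5, 3) ≈ 1.6667)
Function('c')(N) = Pow(Add(Rational(-9, 11), N), -1) (Function('c')(N) = Pow(Add(N, Rational(-9, 11)), -1) = Pow(Add(Rational(-9, 11), N), -1))
Function('L')(m, B) = Mul(22, Pow(Add(-9, Mul(Rational(-11, 2), m)), -1)) (Function('L')(m, B) = Mul(2, Mul(11, Pow(Add(-9, Mul(11, Mul(m, Pow(-2, -1)))), -1))) = Mul(2, Mul(11, Pow(Add(-9, Mul(11, Mul(m, Rational(-1, 2)))), -1))) = Mul(2, Mul(11, Pow(Add(-9, Mul(11, Mul(Rational(-1, 2), m))), -1))) = Mul(2, Mul(11, Pow(Add(-9, Mul(Rational(-11, 2), m)), -1))) = Mul(22, Pow(Add(-9, Mul(Rational(-11, 2), m)), -1)))
Add(Function('L')(Mul(Mul(O, -3), 2), T), Pow(Add(-1189, 657), Rational(1, 2))) = Add(Mul(-44, Pow(Add(18, Mul(11, Mul(Mul(4, -3), 2))), -1)), Pow(Add(-1189, 657), Rational(1, 2))) = Add(Mul(-44, Pow(Add(18, Mul(11, Mul(-12, 2))), -1)), Pow(-532, Rational(1, 2))) = Add(Mul(-44, Pow(Add(18, Mul(11, -24)), -1)), Mul(2, I, Pow(133, Rational(1, 2)))) = Add(Mul(-44, Pow(Add(18, -264), -1)), Mul(2, I, Pow(133, Rational(1, 2)))) = Add(Mul(-44, Pow(-246, -1)), Mul(2, I, Pow(133, Rational(1, 2)))) = Add(Mul(-44, Rational(-1, 246)), Mul(2, I, Pow(133, Rational(1, 2)))) = Add(Rational(22, 123), Mul(2, I, Pow(133, Rational(1, 2))))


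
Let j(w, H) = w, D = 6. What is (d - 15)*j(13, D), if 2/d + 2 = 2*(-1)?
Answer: -403/2 ≈ -201.50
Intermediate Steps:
d = -½ (d = 2/(-2 + 2*(-1)) = 2/(-2 - 2) = 2/(-4) = 2*(-¼) = -½ ≈ -0.50000)
(d - 15)*j(13, D) = (-½ - 15)*13 = -31/2*13 = -403/2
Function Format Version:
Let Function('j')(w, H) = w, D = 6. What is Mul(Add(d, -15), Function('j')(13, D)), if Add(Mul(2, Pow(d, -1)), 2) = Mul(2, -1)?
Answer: Rational(-403, 2) ≈ -201.50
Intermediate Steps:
d = Rational(-1, 2) (d = Mul(2, Pow(Add(-2, Mul(2, -1)), -1)) = Mul(2, Pow(Add(-2, -2), -1)) = Mul(2, Pow(-4, -1)) = Mul(2, Rational(-1, 4)) = Rational(-1, 2) ≈ -0.50000)
Mul(Add(d, -15), Function('j')(13, D)) = Mul(Add(Rational(-1, 2), -15), 13) = Mul(Rational(-31, 2), 13) = Rational(-403, 2)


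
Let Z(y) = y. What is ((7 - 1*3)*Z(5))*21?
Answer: 420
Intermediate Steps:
((7 - 1*3)*Z(5))*21 = ((7 - 1*3)*5)*21 = ((7 - 3)*5)*21 = (4*5)*21 = 20*21 = 420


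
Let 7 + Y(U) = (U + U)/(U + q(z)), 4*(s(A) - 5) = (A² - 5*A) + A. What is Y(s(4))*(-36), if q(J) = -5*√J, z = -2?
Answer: 36*(5*I + 7*√2)/(I + √2) ≈ 228.0 - 33.941*I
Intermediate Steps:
s(A) = 5 - A + A²/4 (s(A) = 5 + ((A² - 5*A) + A)/4 = 5 + (A² - 4*A)/4 = 5 + (-A + A²/4) = 5 - A + A²/4)
Y(U) = -7 + 2*U/(U - 5*I*√2) (Y(U) = -7 + (U + U)/(U - 5*I*√2) = -7 + (2*U)/(U - 5*I*√2) = -7 + 2*U/(U - 5*I*√2))
Y(s(4))*(-36) = (5*(-(5 - 1*4 + (¼)*4²) + 7*I*√2)/((5 - 1*4 + (¼)*4²) - 5*I*√2))*(-36) = (5*(-(5 - 4 + (¼)*16) + 7*I*√2)/((5 - 4 + (¼)*16) - 5*I*√2))*(-36) = (5*(-(5 - 4 + 4) + 7*I*√2)/((5 - 4 + 4) - 5*I*√2))*(-36) = (5*(-1*5 + 7*I*√2)/(5 - 5*I*√2))*(-36) = (5*(-5 + 7*I*√2)/(5 - 5*I*√2))*(-36) = -180*(-5 + 7*I*√2)/(5 - 5*I*√2)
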